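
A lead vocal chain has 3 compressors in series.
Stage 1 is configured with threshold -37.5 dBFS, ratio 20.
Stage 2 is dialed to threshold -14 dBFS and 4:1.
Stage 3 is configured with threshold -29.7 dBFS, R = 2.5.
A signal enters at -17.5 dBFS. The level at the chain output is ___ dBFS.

-36.5 dBFS

Stage 1: 20 dB above -37.5 dBFS, reduced 20:1 to 1 dB above → -36.5 dBFS.
Stage 2: below threshold (-36.5 ≤ -14); passes unchanged; output -36.5 dBFS.
Stage 3: -36.5 dBFS ≤ -29.7 dBFS, so stage 3 doesn't engage; output -36.5 dBFS.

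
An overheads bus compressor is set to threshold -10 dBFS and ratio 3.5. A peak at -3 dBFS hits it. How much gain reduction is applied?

Overshoot = -3 − (-10) = 7 dB.
At 3.5:1, output sits 7/3.5 = 2 dB above threshold.
So the signal is attenuated by 7 − 2 = 5 dB.

5 dB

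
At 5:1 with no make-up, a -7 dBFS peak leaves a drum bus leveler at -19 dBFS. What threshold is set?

Input is 15 dB above T (since output overshoot × R = input overshoot: (-19 − T)·5 = -7 − T gives T = -22 dBFS).
Check: -22 + (-7 − (-22))/5 = -22 + 3 = -19 dBFS. ✓

-22 dBFS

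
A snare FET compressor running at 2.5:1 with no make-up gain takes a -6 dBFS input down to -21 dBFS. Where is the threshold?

Gain reduction = -6 − (-21) = 15 dB; output overshoot = GR / (R − 1) = 15 / 1.5 = 10 dB.
Threshold = output − output overshoot = -21 − 10 = -31 dBFS.

-31 dBFS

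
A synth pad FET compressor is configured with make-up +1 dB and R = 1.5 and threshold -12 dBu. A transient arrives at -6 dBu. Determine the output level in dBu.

The input is 6 dB above the -12 dBu threshold.
1.5:1 compression reduces that to 6/1.5 = 4 dB over.
That puts the output at -8 dBu; make-up adds 1 dB, giving -7 dBu.

-7 dBu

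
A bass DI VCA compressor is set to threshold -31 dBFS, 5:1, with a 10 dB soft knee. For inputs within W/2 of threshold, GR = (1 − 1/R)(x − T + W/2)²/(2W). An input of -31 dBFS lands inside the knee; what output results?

x − T + W/2 = -31 − (-31) + 5 = 5.
GR = (1 − 1/5) × 5² / 20 = 0.8 × 25 / 20 = 1 dB.
Output = -31 − 1 = -32 dBFS.

-32 dBFS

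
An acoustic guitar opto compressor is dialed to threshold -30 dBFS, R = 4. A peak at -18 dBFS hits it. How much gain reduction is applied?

-18 dBFS exceeds the threshold by 12 dB.
At 4:1, output sits 12/4 = 3 dB above threshold.
GR = overshoot in − overshoot out = 12 − 3 = 9 dB.

9 dB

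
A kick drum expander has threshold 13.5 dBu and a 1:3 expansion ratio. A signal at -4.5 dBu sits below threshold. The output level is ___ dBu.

Below threshold, a 1:3 expander applies gain = (3−1)×(T − x) of attenuation.
(3−1) × 18 = 36 dB, so output = -4.5 − 36 = -40.5 dBu.

-40.5 dBu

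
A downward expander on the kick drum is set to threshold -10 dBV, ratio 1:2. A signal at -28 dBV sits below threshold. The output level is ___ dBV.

-46 dBV

The input is 18 dB below the -10 dBV threshold.
A 1:2 expander multiplies undershoot by 2: 18 × 2 = 36 dB below threshold.
Output = -10 − 36 = -46 dBV.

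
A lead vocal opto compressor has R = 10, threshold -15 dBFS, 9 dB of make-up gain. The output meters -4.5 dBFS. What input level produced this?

Before make-up, the level was -4.5 − 9 = -13.5 dBFS.
That's 1.5 dB above the -15 dBFS threshold.
Before 10:1 compression the overshoot was 1.5 × 10 = 15 dB, so input = -15 + 15 = 0 dBFS.

0 dBFS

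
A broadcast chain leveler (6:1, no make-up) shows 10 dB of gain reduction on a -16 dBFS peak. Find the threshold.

-28 dBFS

Input is 12 dB above T (since output overshoot × R = input overshoot: (-26 − T)·6 = -16 − T gives T = -28 dBFS).
Check: -28 + (-16 − (-28))/6 = -28 + 2 = -26 dBFS. ✓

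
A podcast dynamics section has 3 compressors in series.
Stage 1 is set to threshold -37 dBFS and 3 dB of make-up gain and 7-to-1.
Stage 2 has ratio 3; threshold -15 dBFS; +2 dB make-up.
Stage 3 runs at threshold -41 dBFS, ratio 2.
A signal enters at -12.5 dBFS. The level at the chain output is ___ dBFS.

Stage 1: 24.5 dB above -37 dBFS, reduced 7:1 to 3.5 dB above → -33.5 dBFS; +3 dB make-up → -30.5 dBFS.
Stage 2: -30.5 dBFS is at or below the -15 dBFS threshold — no compression; make-up brings it to -28.5 dBFS.
Stage 3: overshoot 12.5 dB → 12.5/2 = 6.25 dB → -34.75 dBFS.

-34.75 dBFS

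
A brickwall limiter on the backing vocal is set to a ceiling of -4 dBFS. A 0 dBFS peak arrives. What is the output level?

-4 dBFS

A brickwall limiter is an ∞:1 compressor: any input above the ceiling is clamped to -4 dBFS.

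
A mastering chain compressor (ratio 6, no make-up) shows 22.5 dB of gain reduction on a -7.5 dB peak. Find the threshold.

-34.5 dB

Let T be the threshold. Output overshoot = (input overshoot)/R, so -30 − T = (-7.5 − T)/6.
6·(-30 − T) = -7.5 − T → 5·T = -180 − (-7.5) = -172.5.
T = -172.5/5 = -34.5 dB.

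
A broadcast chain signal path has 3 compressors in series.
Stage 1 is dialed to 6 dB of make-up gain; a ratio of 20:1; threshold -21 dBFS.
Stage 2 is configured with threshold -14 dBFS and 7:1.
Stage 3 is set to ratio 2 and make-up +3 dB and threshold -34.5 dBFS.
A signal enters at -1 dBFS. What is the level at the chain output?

Stage 1: 20 dB above -21 dBFS, reduced 20:1 to 1 dB above → -20 dBFS; +6 dB make-up → -14 dBFS.
Stage 2: below threshold (-14 ≤ -14); passes unchanged; output -14 dBFS.
Stage 3: -14 dBFS is 20.5 dB over -34.5 dBFS; at 2:1 that becomes 10.25 dB over, giving -24.25 dBFS; +3 dB make-up → -21.25 dBFS.

-21.25 dBFS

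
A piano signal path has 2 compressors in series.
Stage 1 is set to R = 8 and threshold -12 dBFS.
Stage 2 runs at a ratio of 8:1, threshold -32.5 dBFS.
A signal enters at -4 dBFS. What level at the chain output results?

Stage 1: overshoot 8 dB → 8/8 = 1 dB → -11 dBFS.
Stage 2: 21.5 dB above -32.5 dBFS, reduced 8:1 to 2.6875 dB above → -29.8125 dBFS.

-29.8125 dBFS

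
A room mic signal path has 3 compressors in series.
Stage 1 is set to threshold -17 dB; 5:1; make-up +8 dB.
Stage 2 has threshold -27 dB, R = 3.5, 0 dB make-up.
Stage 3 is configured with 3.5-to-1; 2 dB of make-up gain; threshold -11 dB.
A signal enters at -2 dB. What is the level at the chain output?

-19 dB

Stage 1: overshoot 15 dB → 15/5 = 3 dB → -14 dB; +8 dB make-up → -6 dB.
Stage 2: overshoot 21 dB → 21/3.5 = 6 dB → -21 dB.
Stage 3: below threshold (-21 ≤ -11); passes unchanged; make-up brings it to -19 dB.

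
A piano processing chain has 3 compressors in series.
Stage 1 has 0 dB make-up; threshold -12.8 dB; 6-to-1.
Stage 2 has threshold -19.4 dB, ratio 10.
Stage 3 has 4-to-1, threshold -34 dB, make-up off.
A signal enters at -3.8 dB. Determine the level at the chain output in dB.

Stage 1: -3.8 dB is 9 dB over -12.8 dB; at 6:1 that becomes 1.5 dB over, giving -11.3 dB.
Stage 2: 8.1 dB above -19.4 dB, reduced 10:1 to 0.81 dB above → -18.59 dB.
Stage 3: -18.59 dB is 15.41 dB over -34 dB; at 4:1 that becomes 3.8525 dB over, giving -30.1475 dB.

-30.1475 dB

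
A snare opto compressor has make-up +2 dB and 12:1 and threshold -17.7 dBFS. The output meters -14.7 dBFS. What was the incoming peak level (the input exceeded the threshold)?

Remove make-up: -14.7 − 2 = -16.7 dBFS.
The compressed level sits -16.7 − (-17.7) = 1 dB over threshold.
Input overshoot = R × output overshoot = 12 dB → input = -17.7 + 12 = -5.7 dBFS.

-5.7 dBFS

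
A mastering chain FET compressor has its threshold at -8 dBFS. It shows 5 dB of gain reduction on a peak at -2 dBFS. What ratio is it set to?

6:1

Input overshoot = -2 − (-8) = 6 dB.
Output overshoot = 6 − 5 = 1 dB.
Ratio = input overshoot / output overshoot = 6 / 1 = 6.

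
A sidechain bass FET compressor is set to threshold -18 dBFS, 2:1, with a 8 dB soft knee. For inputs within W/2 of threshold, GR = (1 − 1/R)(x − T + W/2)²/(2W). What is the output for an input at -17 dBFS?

x − T + W/2 = -17 − (-18) + 4 = 5.
GR = (1 − 1/2) × 5² / 16 = 0.5 × 25 / 16 = 0.78125 dB.
Output = -17 − 0.78125 = -17.78125 dBFS.

-17.78125 dBFS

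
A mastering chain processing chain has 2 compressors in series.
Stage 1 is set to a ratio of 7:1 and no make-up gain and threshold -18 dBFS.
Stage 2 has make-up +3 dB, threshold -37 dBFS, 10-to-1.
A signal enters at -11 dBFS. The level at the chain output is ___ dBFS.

-32 dBFS

Stage 1: overshoot 7 dB → 7/7 = 1 dB → -17 dBFS.
Stage 2: 20 dB above -37 dBFS, reduced 10:1 to 2 dB above → -35 dBFS; +3 dB make-up → -32 dBFS.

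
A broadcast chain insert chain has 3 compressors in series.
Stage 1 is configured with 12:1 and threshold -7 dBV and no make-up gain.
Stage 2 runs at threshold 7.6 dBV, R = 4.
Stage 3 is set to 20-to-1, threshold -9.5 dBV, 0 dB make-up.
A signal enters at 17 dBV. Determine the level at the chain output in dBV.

-9.275 dBV

Stage 1: 17 dBV is 24 dB over -7 dBV; at 12:1 that becomes 2 dB over, giving -5 dBV.
Stage 2: -5 dBV is at or below the 7.6 dBV threshold — no compression; output -5 dBV.
Stage 3: overshoot 4.5 dB → 4.5/20 = 0.225 dB → -9.275 dBV.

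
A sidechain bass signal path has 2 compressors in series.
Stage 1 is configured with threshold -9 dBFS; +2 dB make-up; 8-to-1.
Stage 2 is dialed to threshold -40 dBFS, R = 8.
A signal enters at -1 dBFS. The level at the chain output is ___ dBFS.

-35.75 dBFS

Stage 1: 8 dB above -9 dBFS, reduced 8:1 to 1 dB above → -8 dBFS; +2 dB make-up → -6 dBFS.
Stage 2: overshoot 34 dB → 34/8 = 4.25 dB → -35.75 dBFS.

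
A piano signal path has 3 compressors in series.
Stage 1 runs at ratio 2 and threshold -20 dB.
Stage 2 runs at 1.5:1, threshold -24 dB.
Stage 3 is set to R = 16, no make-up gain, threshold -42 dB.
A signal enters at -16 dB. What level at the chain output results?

Stage 1: -16 dB is 4 dB over -20 dB; at 2:1 that becomes 2 dB over, giving -18 dB.
Stage 2: overshoot 6 dB → 6/1.5 = 4 dB → -20 dB.
Stage 3: overshoot 22 dB → 22/16 = 1.375 dB → -40.625 dB.

-40.625 dB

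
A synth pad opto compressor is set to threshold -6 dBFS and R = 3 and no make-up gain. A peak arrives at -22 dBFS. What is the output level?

-22 dBFS

-22 dBFS is 16 dB below the -6 dBFS threshold, so no gain reduction is applied.
Output = input = -22 dBFS.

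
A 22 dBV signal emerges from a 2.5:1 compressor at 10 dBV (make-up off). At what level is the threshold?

Gain reduction = 22 − 10 = 12 dB; output overshoot = GR / (R − 1) = 12 / 1.5 = 8 dB.
Threshold = output − output overshoot = 10 − 8 = 2 dBV.

2 dBV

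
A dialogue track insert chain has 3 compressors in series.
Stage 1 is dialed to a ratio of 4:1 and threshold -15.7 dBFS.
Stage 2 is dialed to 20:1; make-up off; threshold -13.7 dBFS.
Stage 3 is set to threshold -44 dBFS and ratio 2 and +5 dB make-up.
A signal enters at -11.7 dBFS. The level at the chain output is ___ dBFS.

Stage 1: overshoot 4 dB → 4/4 = 1 dB → -14.7 dBFS.
Stage 2: below threshold (-14.7 ≤ -13.7); passes unchanged; output -14.7 dBFS.
Stage 3: -14.7 dBFS is 29.3 dB over -44 dBFS; at 2:1 that becomes 14.65 dB over, giving -29.35 dBFS; +5 dB make-up → -24.35 dBFS.

-24.35 dBFS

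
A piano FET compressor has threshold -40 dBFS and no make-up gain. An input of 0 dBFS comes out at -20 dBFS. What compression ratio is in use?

Input overshoot = 0 − (-40) = 40 dB; output overshoot = -20 − (-40) = 20 dB.
Ratio = 40 / 20 = 2.

2:1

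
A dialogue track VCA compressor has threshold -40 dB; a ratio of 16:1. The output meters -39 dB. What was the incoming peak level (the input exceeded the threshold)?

The compressed level sits -39 − (-40) = 1 dB over threshold.
Before 16:1 compression the overshoot was 1 × 16 = 16 dB, so input = -40 + 16 = -24 dB.

-24 dB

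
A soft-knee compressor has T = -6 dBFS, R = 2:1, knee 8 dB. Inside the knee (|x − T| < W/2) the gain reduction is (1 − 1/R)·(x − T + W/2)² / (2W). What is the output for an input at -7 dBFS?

x − T + W/2 = -7 − (-6) + 4 = 3.
GR = (1 − 1/2) × 3² / 16 = 0.5 × 9 / 16 = 0.28125 dB.
Output = -7 − 0.28125 = -7.28125 dBFS.

-7.28125 dBFS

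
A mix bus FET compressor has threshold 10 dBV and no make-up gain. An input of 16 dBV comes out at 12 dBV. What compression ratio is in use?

3:1

Input overshoot = 16 − 10 = 6 dB; output overshoot = 12 − 10 = 2 dB.
Ratio = 6 / 2 = 3.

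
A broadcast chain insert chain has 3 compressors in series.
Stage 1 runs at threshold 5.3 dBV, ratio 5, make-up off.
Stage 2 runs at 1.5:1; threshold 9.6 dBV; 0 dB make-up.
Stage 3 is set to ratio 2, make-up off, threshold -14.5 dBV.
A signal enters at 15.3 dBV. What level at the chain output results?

-3.6 dBV

Stage 1: 15.3 dBV is 10 dB over 5.3 dBV; at 5:1 that becomes 2 dB over, giving 7.3 dBV.
Stage 2: 7.3 dBV ≤ 9.6 dBV, so stage 2 doesn't engage; output 7.3 dBV.
Stage 3: 21.8 dB above -14.5 dBV, reduced 2:1 to 10.9 dB above → -3.6 dBV.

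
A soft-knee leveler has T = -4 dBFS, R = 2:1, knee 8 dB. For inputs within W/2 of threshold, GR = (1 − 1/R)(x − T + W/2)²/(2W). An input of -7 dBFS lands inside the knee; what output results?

-7.03125 dBFS

x − T + W/2 = -7 − (-4) + 4 = 1.
GR = (1 − 1/2) × 1² / 16 = 0.5 × 1 / 16 = 0.03125 dB.
Output = -7 − 0.03125 = -7.03125 dBFS.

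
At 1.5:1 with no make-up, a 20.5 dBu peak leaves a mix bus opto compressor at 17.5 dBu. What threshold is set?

11.5 dBu

Input is 9 dB above T (since output overshoot × R = input overshoot: (17.5 − T)·1.5 = 20.5 − T gives T = 11.5 dBu).
Check: 11.5 + (20.5 − 11.5)/1.5 = 11.5 + 6 = 17.5 dBu. ✓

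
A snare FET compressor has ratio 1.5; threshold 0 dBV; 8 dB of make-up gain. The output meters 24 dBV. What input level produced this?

Stripping the +8 dB make-up gives 16 dBV at the gain stage.
That's 16 dB above the 0 dBV threshold.
Input overshoot = R × output overshoot = 24 dB → input = 0 + 24 = 24 dBV.

24 dBV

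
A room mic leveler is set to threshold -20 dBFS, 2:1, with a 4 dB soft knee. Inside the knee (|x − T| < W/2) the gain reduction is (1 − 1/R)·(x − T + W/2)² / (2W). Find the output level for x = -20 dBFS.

x − T + W/2 = -20 − (-20) + 2 = 2.
GR = (1 − 1/2) × 2² / 8 = 0.5 × 4 / 8 = 0.25 dB.
Output = -20 − 0.25 = -20.25 dBFS.

-20.25 dBFS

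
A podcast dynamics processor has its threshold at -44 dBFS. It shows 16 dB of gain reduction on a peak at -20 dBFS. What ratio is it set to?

3:1

Input overshoot = -20 − (-44) = 24 dB.
Output overshoot = 24 − 16 = 8 dB.
Ratio = input overshoot / output overshoot = 24 / 8 = 3.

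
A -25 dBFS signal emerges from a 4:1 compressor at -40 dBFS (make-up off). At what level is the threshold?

-45 dBFS

Let T be the threshold. Output overshoot = (input overshoot)/R, so -40 − T = (-25 − T)/4.
4·(-40 − T) = -25 − T → 3·T = -160 − (-25) = -135.
T = -135/3 = -45 dBFS.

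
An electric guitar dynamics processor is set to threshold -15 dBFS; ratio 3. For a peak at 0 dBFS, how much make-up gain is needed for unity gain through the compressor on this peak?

Overshoot 15 dB → 15/3 = 5 dB after compression, so the compressed level is -15 + 5 = -10 dBFS.
Make-up = target − compressed = 0 − (-10) = 10 dB.

10 dB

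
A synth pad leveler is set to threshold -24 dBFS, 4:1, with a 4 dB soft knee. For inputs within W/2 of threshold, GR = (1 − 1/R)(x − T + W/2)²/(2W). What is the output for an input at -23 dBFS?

x − T + W/2 = -23 − (-24) + 2 = 3.
GR = (1 − 1/4) × 3² / 8 = 0.75 × 9 / 8 = 0.84375 dB.
Output = -23 − 0.84375 = -23.84375 dBFS.

-23.84375 dBFS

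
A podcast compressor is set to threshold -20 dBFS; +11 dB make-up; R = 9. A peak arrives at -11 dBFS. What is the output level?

-11 dBFS sits 9 dB over threshold.
The 9 dB excess becomes 1 dB after 9:1 reduction.
That puts the output at -19 dBFS; make-up adds 11 dB, giving -8 dBFS.

-8 dBFS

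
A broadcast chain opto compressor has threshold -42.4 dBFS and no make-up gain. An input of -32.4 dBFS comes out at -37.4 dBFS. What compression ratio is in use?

Input overshoot = -32.4 − (-42.4) = 10 dB; output overshoot = -37.4 − (-42.4) = 5 dB.
Ratio = 10 / 5 = 2.

2:1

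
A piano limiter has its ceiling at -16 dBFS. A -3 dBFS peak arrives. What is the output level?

-16 dBFS

A brickwall limiter is an ∞:1 compressor: any input above the ceiling is clamped to -16 dBFS.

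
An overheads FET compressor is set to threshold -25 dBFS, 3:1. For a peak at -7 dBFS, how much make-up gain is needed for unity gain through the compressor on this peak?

12 dB

The peak compresses to -25 + 18/3 = -19 dBFS.
To reach -7 dBFS requires -7 − (-19) = 12 dB of make-up.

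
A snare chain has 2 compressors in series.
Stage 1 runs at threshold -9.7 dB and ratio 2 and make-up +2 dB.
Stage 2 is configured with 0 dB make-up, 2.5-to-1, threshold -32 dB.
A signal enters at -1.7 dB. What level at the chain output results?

Stage 1: 8 dB above -9.7 dB, reduced 2:1 to 4 dB above → -5.7 dB; +2 dB make-up → -3.7 dB.
Stage 2: overshoot 28.3 dB → 28.3/2.5 = 11.32 dB → -20.68 dB.

-20.68 dB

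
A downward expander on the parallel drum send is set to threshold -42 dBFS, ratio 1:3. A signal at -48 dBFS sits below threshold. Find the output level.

-60 dBFS

Below threshold, a 1:3 expander applies gain = (3−1)×(T − x) of attenuation.
(3−1) × 6 = 12 dB, so output = -48 − 12 = -60 dBFS.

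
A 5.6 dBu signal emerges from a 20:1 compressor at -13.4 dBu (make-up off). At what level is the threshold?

-14.4 dBu

Gain reduction = 5.6 − (-13.4) = 19 dB; output overshoot = GR / (R − 1) = 19 / 19 = 1 dB.
Threshold = output − output overshoot = -13.4 − 1 = -14.4 dBu.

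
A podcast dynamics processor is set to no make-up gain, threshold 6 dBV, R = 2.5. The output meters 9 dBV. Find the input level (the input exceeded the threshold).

Post-compression overshoot = 9 − 6 = 3 dB.
Input overshoot = R × output overshoot = 7.5 dB → input = 6 + 7.5 = 13.5 dBV.

13.5 dBV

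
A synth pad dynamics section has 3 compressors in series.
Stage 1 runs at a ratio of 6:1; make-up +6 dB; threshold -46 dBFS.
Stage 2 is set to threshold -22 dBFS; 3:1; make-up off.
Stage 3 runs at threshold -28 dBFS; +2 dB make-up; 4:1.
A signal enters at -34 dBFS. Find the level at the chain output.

-36 dBFS

Stage 1: -34 dBFS is 12 dB over -46 dBFS; at 6:1 that becomes 2 dB over, giving -44 dBFS; +6 dB make-up → -38 dBFS.
Stage 2: -38 dBFS is at or below the -22 dBFS threshold — no compression; output -38 dBFS.
Stage 3: -38 dBFS is at or below the -28 dBFS threshold — no compression; make-up brings it to -36 dBFS.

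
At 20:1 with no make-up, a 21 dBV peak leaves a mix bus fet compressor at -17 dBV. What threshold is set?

Let T be the threshold. Output overshoot = (input overshoot)/R, so -17 − T = (21 − T)/20.
20·(-17 − T) = 21 − T → 19·T = -340 − 21 = -361.
T = -361/19 = -19 dBV.

-19 dBV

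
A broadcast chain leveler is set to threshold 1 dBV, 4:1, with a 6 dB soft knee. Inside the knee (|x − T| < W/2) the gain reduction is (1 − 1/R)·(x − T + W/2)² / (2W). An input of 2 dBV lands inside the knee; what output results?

1 dBV

x − T + W/2 = 2 − 1 + 3 = 4.
GR = (1 − 1/4) × 4² / 12 = 0.75 × 16 / 12 = 1 dB.
Output = 2 − 1 = 1 dBV.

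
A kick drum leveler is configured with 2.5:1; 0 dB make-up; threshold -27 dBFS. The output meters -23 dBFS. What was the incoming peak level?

-17 dBFS

Post-compression overshoot = -23 − (-27) = 4 dB.
Input overshoot = R × output overshoot = 10 dB → input = -27 + 10 = -17 dBFS.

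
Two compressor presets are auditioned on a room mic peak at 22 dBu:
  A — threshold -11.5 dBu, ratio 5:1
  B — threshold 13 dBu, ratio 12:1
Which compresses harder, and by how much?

A: overshoot 33.5 dB → output overshoot 6.7 dB → GR 26.8 dB.
B: overshoot 9 dB → output overshoot 0.75 dB → GR 8.25 dB.
A reduces 18.55 dB more.

A, by 18.55 dB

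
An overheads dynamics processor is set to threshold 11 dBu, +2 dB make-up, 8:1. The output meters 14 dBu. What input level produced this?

Stripping the +2 dB make-up gives 12 dBu at the gain stage.
The compressed level sits 12 − 11 = 1 dB over threshold.
Undo the ratio: input overshoot = 1 × 8 = 8 dB, giving input = 19 dBu.

19 dBu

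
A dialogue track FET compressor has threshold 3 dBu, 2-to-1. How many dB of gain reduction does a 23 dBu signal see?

Overshoot = 23 − 3 = 20 dB.
After 2:1 compression the overshoot becomes 20/2 = 10 dB.
Gain reduction = 20 − 10 = 10 dB.

10 dB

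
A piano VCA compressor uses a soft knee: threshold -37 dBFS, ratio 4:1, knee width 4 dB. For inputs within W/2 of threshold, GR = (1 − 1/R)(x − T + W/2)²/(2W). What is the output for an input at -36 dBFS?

x − T + W/2 = -36 − (-37) + 2 = 3.
GR = (1 − 1/4) × 3² / 8 = 0.75 × 9 / 8 = 0.84375 dB.
Output = -36 − 0.84375 = -36.84375 dBFS.

-36.84375 dBFS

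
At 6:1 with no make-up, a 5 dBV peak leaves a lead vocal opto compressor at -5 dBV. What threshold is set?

-7 dBV

Input is 12 dB above T (since output overshoot × R = input overshoot: (-5 − T)·6 = 5 − T gives T = -7 dBV).
Check: -7 + (5 − (-7))/6 = -7 + 2 = -5 dBV. ✓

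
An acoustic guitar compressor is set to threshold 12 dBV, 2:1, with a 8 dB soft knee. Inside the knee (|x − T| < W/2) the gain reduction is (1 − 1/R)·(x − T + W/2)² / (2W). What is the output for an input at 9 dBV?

x − T + W/2 = 9 − 12 + 4 = 1.
GR = (1 − 1/2) × 1² / 16 = 0.5 × 1 / 16 = 0.03125 dB.
Output = 9 − 0.03125 = 8.96875 dBV.

8.96875 dBV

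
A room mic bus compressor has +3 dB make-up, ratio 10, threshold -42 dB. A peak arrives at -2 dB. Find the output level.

-2 dB sits 40 dB over threshold.
The 40 dB excess becomes 4 dB after 10:1 reduction.
That puts the output at -38 dB; make-up adds 3 dB, giving -35 dB.

-35 dB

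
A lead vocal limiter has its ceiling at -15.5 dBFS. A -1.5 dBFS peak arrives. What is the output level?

A brickwall limiter is an ∞:1 compressor: any input above the ceiling is clamped to -15.5 dBFS.

-15.5 dBFS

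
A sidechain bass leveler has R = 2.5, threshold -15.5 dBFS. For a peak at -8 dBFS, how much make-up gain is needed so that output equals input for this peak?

Without make-up, output = threshold + overshoot/2.5 = -15.5 + 3 = -12.5 dBFS.
Gap to target: 4.5 dB.

4.5 dB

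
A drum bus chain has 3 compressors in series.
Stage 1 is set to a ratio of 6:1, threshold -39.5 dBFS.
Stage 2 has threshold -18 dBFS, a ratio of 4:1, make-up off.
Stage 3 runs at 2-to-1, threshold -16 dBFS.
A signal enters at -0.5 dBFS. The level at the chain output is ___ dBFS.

Stage 1: 39 dB above -39.5 dBFS, reduced 6:1 to 6.5 dB above → -33 dBFS.
Stage 2: -33 dBFS is at or below the -18 dBFS threshold — no compression; output -33 dBFS.
Stage 3: -33 dBFS ≤ -16 dBFS, so stage 3 doesn't engage; output -33 dBFS.

-33 dBFS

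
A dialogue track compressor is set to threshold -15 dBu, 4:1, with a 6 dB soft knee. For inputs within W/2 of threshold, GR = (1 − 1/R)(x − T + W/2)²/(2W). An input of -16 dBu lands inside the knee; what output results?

x − T + W/2 = -16 − (-15) + 3 = 2.
GR = (1 − 1/4) × 2² / 12 = 0.75 × 4 / 12 = 0.25 dB.
Output = -16 − 0.25 = -16.25 dBu.

-16.25 dBu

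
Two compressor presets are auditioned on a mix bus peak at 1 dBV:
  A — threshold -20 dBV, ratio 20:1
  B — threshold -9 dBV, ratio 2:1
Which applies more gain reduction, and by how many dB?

A, by 14.95 dB

A: overshoot 21 dB → output overshoot 1.05 dB → GR 19.95 dB.
B: overshoot 10 dB → output overshoot 5 dB → GR 5 dB.
A reduces 14.95 dB more.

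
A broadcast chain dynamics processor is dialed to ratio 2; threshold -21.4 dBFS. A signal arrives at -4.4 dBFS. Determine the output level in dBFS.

-12.9 dBFS

The input is 17 dB above the -21.4 dBFS threshold.
The 17 dB excess becomes 8.5 dB after 2:1 reduction.
So the level is -21.4 + 8.5 = -12.9 dBFS.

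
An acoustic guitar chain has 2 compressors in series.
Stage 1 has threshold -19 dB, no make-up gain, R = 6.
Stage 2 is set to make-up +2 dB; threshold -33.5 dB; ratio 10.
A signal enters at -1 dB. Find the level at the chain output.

-29.75 dB

Stage 1: overshoot 18 dB → 18/6 = 3 dB → -16 dB.
Stage 2: 17.5 dB above -33.5 dB, reduced 10:1 to 1.75 dB above → -31.75 dB; +2 dB make-up → -29.75 dB.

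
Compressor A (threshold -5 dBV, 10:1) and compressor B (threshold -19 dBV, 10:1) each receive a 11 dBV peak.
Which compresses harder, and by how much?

B, by 12.6 dB

A: 16 dB over, compressed to 1.6 dB over, so 14.4 dB of GR.
B: 30 dB over, compressed to 3 dB over, so 27 dB of GR.
Difference: 12.6 dB in favour of B.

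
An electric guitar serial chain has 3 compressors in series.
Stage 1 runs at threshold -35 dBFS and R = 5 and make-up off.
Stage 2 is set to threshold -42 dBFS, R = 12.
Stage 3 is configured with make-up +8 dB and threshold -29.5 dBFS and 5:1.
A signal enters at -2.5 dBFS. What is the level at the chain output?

Stage 1: overshoot 32.5 dB → 32.5/5 = 6.5 dB → -28.5 dBFS.
Stage 2: -28.5 dBFS is 13.5 dB over -42 dBFS; at 12:1 that becomes 1.125 dB over, giving -40.875 dBFS.
Stage 3: below threshold (-40.875 ≤ -29.5); passes unchanged; make-up brings it to -32.875 dBFS.

-32.875 dBFS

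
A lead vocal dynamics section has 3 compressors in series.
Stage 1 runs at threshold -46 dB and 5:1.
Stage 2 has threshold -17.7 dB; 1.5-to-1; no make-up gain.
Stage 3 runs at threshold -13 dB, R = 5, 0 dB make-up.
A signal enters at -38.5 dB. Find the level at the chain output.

-44.5 dB

Stage 1: -38.5 dB is 7.5 dB over -46 dB; at 5:1 that becomes 1.5 dB over, giving -44.5 dB.
Stage 2: -44.5 dB ≤ -17.7 dB, so stage 2 doesn't engage; output -44.5 dB.
Stage 3: below threshold (-44.5 ≤ -13); passes unchanged; output -44.5 dB.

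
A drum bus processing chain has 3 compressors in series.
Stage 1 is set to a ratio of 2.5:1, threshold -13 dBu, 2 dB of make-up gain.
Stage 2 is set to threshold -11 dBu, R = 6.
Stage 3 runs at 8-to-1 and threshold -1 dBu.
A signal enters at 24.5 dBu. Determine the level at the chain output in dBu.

Stage 1: overshoot 37.5 dB → 37.5/2.5 = 15 dB → 2 dBu; +2 dB make-up → 4 dBu.
Stage 2: 4 dBu is 15 dB over -11 dBu; at 6:1 that becomes 2.5 dB over, giving -8.5 dBu.
Stage 3: -8.5 dBu is at or below the -1 dBu threshold — no compression; output -8.5 dBu.

-8.5 dBu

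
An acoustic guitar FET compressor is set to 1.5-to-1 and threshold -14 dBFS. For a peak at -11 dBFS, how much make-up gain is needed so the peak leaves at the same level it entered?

Overshoot 3 dB → 3/1.5 = 2 dB after compression, so the compressed level is -14 + 2 = -12 dBFS.
Make-up = target − compressed = -11 − (-12) = 1 dB.

1 dB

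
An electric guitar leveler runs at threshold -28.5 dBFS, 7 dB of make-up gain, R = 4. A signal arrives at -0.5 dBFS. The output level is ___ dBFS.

The input is 28 dB above the -28.5 dBFS threshold.
4:1 compression reduces that to 28/4 = 7 dB over.
Output = -28.5 + 7 = -21.5 dBFS; make-up adds 7 dB, giving -14.5 dBFS.

-14.5 dBFS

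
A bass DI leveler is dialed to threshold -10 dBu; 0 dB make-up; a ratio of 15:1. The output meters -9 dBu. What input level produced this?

5 dBu

That's 1 dB above the -10 dBu threshold.
Undo the ratio: input overshoot = 1 × 15 = 15 dB, giving input = 5 dBu.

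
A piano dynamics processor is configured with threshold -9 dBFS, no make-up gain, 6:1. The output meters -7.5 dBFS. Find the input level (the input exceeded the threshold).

That's 1.5 dB above the -9 dBFS threshold.
Before 6:1 compression the overshoot was 1.5 × 6 = 9 dB, so input = -9 + 9 = 0 dBFS.

0 dBFS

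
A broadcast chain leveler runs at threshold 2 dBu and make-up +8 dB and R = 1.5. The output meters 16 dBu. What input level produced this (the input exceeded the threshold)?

11 dBu

Remove make-up: 16 − 8 = 8 dBu.
The compressed level sits 8 − 2 = 6 dB over threshold.
Before 1.5:1 compression the overshoot was 6 × 1.5 = 9 dB, so input = 2 + 9 = 11 dBu.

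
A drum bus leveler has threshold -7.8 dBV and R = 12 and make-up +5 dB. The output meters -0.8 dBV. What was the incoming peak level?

16.2 dBV

Stripping the +5 dB make-up gives -5.8 dBV at the gain stage.
That's 2 dB above the -7.8 dBV threshold.
Input overshoot = R × output overshoot = 24 dB → input = -7.8 + 24 = 16.2 dBV.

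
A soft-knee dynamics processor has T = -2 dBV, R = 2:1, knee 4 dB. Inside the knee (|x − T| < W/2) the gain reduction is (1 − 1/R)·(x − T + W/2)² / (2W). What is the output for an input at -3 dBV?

-3.0625 dBV

x − T + W/2 = -3 − (-2) + 2 = 1.
GR = (1 − 1/2) × 1² / 8 = 0.5 × 1 / 8 = 0.0625 dB.
Output = -3 − 0.0625 = -3.0625 dBV.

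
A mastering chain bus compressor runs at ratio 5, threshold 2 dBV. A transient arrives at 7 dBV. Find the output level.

3 dBV

7 dBV sits 5 dB over threshold.
At 5:1 the overshoot is divided by 5, leaving 1 dB above threshold.
So the level is 2 + 1 = 3 dBV.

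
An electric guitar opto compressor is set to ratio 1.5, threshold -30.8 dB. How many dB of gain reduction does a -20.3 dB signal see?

The signal is 10.5 dB above threshold.
At 1.5:1, output sits 10.5/1.5 = 7 dB above threshold.
So the signal is attenuated by 10.5 − 7 = 3.5 dB.

3.5 dB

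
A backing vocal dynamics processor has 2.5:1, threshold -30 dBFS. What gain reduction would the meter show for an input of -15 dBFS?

-15 dBFS exceeds the threshold by 15 dB.
At 2.5:1, output sits 15/2.5 = 6 dB above threshold.
Gain reduction = 15 − 6 = 9 dB.

9 dB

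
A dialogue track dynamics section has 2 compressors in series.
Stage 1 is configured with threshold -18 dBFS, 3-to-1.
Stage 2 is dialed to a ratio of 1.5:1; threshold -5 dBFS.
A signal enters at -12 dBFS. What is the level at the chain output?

Stage 1: 6 dB above -18 dBFS, reduced 3:1 to 2 dB above → -16 dBFS.
Stage 2: -16 dBFS ≤ -5 dBFS, so stage 2 doesn't engage; output -16 dBFS.

-16 dBFS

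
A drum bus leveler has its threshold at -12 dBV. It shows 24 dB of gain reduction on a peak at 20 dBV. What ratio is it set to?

Input overshoot = 20 − (-12) = 32 dB.
Output overshoot = 32 − 24 = 8 dB.
Ratio = input overshoot / output overshoot = 32 / 8 = 4.

4:1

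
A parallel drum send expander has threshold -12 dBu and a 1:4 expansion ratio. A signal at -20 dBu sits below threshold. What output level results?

Below threshold, a 1:4 expander applies gain = (4−1)×(T − x) of attenuation.
(4−1) × 8 = 24 dB, so output = -20 − 24 = -44 dBu.

-44 dBu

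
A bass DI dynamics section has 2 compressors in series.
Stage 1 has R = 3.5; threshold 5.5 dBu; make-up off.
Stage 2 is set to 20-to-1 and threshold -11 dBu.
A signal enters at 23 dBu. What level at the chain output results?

-9.925 dBu

Stage 1: overshoot 17.5 dB → 17.5/3.5 = 5 dB → 10.5 dBu.
Stage 2: 10.5 dBu is 21.5 dB over -11 dBu; at 20:1 that becomes 1.075 dB over, giving -9.925 dBu.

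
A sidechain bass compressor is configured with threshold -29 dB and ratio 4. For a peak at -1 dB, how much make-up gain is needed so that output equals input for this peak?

Overshoot 28 dB → 28/4 = 7 dB after compression, so the compressed level is -29 + 7 = -22 dB.
Make-up = target − compressed = -1 − (-22) = 21 dB.

21 dB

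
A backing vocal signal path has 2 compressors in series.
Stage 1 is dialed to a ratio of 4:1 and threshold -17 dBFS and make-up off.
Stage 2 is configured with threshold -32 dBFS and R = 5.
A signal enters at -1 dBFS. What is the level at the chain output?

Stage 1: overshoot 16 dB → 16/4 = 4 dB → -13 dBFS.
Stage 2: -13 dBFS is 19 dB over -32 dBFS; at 5:1 that becomes 3.8 dB over, giving -28.2 dBFS.

-28.2 dBFS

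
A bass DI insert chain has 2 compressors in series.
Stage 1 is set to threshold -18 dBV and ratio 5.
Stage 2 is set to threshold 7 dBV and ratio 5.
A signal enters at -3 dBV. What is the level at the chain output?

-15 dBV

Stage 1: overshoot 15 dB → 15/5 = 3 dB → -15 dBV.
Stage 2: -15 dBV is at or below the 7 dBV threshold — no compression; output -15 dBV.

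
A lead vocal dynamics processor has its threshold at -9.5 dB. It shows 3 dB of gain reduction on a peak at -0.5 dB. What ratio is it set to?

Input overshoot = -0.5 − (-9.5) = 9 dB.
Output overshoot = 9 − 3 = 6 dB.
Ratio = input overshoot / output overshoot = 9 / 6 = 1.5.

1.5:1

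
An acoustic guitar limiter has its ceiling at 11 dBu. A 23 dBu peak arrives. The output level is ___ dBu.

At ∞:1, everything above 11 dBu is held at the ceiling.

11 dBu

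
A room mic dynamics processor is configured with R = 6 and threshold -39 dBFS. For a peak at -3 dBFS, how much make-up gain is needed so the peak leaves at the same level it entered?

30 dB

The peak compresses to -39 + 36/6 = -33 dBFS.
To reach -3 dBFS requires -3 − (-33) = 30 dB of make-up.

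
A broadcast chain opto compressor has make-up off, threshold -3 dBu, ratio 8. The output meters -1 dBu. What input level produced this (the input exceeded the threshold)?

13 dBu

That's 2 dB above the -3 dBu threshold.
Undo the ratio: input overshoot = 2 × 8 = 16 dB, giving input = 13 dBu.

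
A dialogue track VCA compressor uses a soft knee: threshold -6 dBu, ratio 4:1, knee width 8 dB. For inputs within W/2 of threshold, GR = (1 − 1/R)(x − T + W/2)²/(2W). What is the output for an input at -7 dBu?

-7.421875 dBu

x − T + W/2 = -7 − (-6) + 4 = 3.
GR = (1 − 1/4) × 3² / 16 = 0.75 × 9 / 16 = 0.421875 dB.
Output = -7 − 0.421875 = -7.421875 dBu.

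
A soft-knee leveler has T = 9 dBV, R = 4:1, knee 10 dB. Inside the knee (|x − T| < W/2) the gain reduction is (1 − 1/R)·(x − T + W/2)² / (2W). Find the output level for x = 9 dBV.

8.0625 dBV

x − T + W/2 = 9 − 9 + 5 = 5.
GR = (1 − 1/4) × 5² / 20 = 0.75 × 25 / 20 = 0.9375 dB.
Output = 9 − 0.9375 = 8.0625 dBV.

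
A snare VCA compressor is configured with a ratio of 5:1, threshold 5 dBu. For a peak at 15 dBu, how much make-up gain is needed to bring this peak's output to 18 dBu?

11 dB

The peak compresses to 5 + 10/5 = 7 dBu.
To reach 18 dBu requires 18 − 7 = 11 dB of make-up.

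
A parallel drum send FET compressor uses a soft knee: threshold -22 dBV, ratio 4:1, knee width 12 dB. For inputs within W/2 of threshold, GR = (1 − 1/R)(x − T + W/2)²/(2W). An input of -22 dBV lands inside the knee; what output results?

-23.125 dBV

x − T + W/2 = -22 − (-22) + 6 = 6.
GR = (1 − 1/4) × 6² / 24 = 0.75 × 36 / 24 = 1.125 dB.
Output = -22 − 1.125 = -23.125 dBV.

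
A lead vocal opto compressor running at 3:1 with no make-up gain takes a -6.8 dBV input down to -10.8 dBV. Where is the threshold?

Let T be the threshold. Output overshoot = (input overshoot)/R, so -10.8 − T = (-6.8 − T)/3.
3·(-10.8 − T) = -6.8 − T → 2·T = -32.4 − (-6.8) = -25.6.
T = -25.6/2 = -12.8 dBV.

-12.8 dBV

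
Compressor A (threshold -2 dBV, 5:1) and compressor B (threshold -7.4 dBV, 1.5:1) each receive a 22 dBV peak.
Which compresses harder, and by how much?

A: overshoot 24 dB → output overshoot 4.8 dB → GR 19.2 dB.
B: overshoot 29.4 dB → output overshoot 19.6 dB → GR 9.8 dB.
A reduces 9.4 dB more.

A, by 9.4 dB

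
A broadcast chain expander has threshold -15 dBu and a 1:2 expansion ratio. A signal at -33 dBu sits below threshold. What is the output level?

Undershoot = (-15) − (-33) = 18 dB.
At 1:2, that expands to 36 dB under threshold.
Output = -15 − 36 = -51 dBu.

-51 dBu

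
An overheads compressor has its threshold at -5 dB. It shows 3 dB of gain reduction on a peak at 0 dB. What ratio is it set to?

Input overshoot = 0 − (-5) = 5 dB.
Output overshoot = 5 − 3 = 2 dB.
Ratio = input overshoot / output overshoot = 5 / 2 = 2.5.

2.5:1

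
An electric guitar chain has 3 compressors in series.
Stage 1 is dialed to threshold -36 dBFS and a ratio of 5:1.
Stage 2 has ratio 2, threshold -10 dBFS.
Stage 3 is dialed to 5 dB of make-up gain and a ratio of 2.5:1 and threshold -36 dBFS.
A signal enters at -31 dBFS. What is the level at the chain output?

Stage 1: 5 dB above -36 dBFS, reduced 5:1 to 1 dB above → -35 dBFS.
Stage 2: -35 dBFS ≤ -10 dBFS, so stage 2 doesn't engage; output -35 dBFS.
Stage 3: -35 dBFS is 1 dB over -36 dBFS; at 2.5:1 that becomes 0.4 dB over, giving -35.6 dBFS; +5 dB make-up → -30.6 dBFS.

-30.6 dBFS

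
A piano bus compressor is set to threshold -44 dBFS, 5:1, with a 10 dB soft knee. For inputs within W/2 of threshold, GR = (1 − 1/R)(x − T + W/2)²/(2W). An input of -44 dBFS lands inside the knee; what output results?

-45 dBFS

x − T + W/2 = -44 − (-44) + 5 = 5.
GR = (1 − 1/5) × 5² / 20 = 0.8 × 25 / 20 = 1 dB.
Output = -44 − 1 = -45 dBFS.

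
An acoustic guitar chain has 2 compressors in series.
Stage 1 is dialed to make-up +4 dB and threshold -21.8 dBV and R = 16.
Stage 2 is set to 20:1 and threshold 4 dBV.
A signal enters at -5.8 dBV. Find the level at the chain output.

-16.8 dBV

Stage 1: overshoot 16 dB → 16/16 = 1 dB → -20.8 dBV; +4 dB make-up → -16.8 dBV.
Stage 2: below threshold (-16.8 ≤ 4); passes unchanged; output -16.8 dBV.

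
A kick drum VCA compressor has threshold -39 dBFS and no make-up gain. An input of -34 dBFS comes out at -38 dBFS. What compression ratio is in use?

5:1

Input overshoot = -34 − (-39) = 5 dB; output overshoot = -38 − (-39) = 1 dB.
Ratio = 5 / 1 = 5.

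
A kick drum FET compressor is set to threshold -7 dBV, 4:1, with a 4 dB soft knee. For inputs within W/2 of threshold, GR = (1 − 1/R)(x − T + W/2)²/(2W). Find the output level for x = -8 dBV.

-8.09375 dBV

x − T + W/2 = -8 − (-7) + 2 = 1.
GR = (1 − 1/4) × 1² / 8 = 0.75 × 1 / 8 = 0.09375 dB.
Output = -8 − 0.09375 = -8.09375 dBV.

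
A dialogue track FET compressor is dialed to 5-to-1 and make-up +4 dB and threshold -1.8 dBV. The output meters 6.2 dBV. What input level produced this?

Stripping the +4 dB make-up gives 2.2 dBV at the gain stage.
That's 4 dB above the -1.8 dBV threshold.
Before 5:1 compression the overshoot was 4 × 5 = 20 dB, so input = -1.8 + 20 = 18.2 dBV.

18.2 dBV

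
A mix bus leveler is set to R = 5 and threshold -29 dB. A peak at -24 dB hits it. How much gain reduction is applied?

The signal is 5 dB above threshold.
At 5:1, output sits 5/5 = 1 dB above threshold.
So the signal is attenuated by 5 − 1 = 4 dB.

4 dB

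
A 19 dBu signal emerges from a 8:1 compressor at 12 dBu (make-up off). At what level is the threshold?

Gain reduction = 19 − 12 = 7 dB; output overshoot = GR / (R − 1) = 7 / 7 = 1 dB.
Threshold = output − output overshoot = 12 − 1 = 11 dBu.

11 dBu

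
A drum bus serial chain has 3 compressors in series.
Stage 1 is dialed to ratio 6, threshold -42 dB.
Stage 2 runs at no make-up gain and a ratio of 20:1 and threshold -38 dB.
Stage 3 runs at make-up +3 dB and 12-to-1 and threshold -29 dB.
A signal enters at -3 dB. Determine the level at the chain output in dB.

Stage 1: overshoot 39 dB → 39/6 = 6.5 dB → -35.5 dB.
Stage 2: -35.5 dB is 2.5 dB over -38 dB; at 20:1 that becomes 0.125 dB over, giving -37.875 dB.
Stage 3: below threshold (-37.875 ≤ -29); passes unchanged; make-up brings it to -34.875 dB.

-34.875 dB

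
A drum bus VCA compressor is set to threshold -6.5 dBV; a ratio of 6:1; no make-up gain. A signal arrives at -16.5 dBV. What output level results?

-16.5 dBV

-16.5 dBV is 10 dB below the -6.5 dBV threshold, so no gain reduction is applied.
Output = input = -16.5 dBV.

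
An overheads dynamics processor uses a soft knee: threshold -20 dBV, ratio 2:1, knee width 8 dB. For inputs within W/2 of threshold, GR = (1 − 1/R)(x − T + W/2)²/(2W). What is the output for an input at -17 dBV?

-18.53125 dBV

x − T + W/2 = -17 − (-20) + 4 = 7.
GR = (1 − 1/2) × 7² / 16 = 0.5 × 49 / 16 = 1.53125 dB.
Output = -17 − 1.53125 = -18.53125 dBV.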